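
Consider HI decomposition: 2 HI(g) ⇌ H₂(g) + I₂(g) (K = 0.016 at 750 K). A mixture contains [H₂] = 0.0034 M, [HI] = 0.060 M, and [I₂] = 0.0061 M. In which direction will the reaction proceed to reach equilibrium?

in the forward direction

Q = [H₂]·[I₂] / [HI]² = (0.0034)·(0.0061) / (0.060)² = 0.0058
Q = 0.0058 < K = 0.016, so the forward reaction proceeds.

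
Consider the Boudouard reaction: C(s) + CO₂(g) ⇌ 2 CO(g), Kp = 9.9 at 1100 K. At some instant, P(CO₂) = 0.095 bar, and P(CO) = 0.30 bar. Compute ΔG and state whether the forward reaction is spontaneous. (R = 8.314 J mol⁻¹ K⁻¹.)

ΔG = -21.5 kJ/mol; the forward reaction is spontaneous

(C is a pure solid — omitted from Qp.)
Qp = P(CO)² / P(CO₂) = (0.30)² / (0.095) = 0.947
ΔG = RT ln(Qp/Kp) = (8.314 J mol⁻¹ K⁻¹)(1100 K) × ln(0.947/9.9)
   = (9.145 kJ/mol)(-2.347) = -21.5 kJ/mol
ΔG < 0, so the forward reaction is spontaneous (proceeds forward).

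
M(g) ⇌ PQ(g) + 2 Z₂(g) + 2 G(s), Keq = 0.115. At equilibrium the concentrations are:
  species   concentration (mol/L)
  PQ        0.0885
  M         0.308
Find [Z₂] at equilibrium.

(G is a pure solid — omitted from Keq.)
At equilibrium, Keq = [PQ]·[Z₂]² / [M] = 0.115.
(0.0885)·([Z₂])² / (0.308) = 0.115
[Z₂]² = 0.400 ⇒ [Z₂] = 0.633 mol/L

[Z₂] = 0.633 mol/L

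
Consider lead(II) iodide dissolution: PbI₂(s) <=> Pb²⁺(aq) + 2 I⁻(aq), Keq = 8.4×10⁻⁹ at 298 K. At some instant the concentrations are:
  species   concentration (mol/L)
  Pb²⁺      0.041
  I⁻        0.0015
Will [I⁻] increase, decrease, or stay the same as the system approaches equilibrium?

decrease

(PbI₂ is a pure solid — omitted from Q.)
Q = [Pb²⁺]·[I⁻]² = (0.041)·(0.0015)² = 9.2×10⁻⁸
Q = 9.2×10⁻⁸ > Keq = 8.4×10⁻⁹: net reverse reaction.
I⁻ is a product, so it decreases.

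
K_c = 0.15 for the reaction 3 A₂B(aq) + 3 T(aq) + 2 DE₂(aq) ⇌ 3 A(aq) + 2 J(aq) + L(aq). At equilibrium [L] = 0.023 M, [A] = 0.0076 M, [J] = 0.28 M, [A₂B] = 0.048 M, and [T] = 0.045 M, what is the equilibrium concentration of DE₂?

[DE₂] = 0.72 M

At equilibrium, K_c = [A]³·[J]²·[L] / ([A₂B]³·[T]³·[DE₂]²) = 0.15.
(0.0076)³·(0.28)²·(0.023) / ((0.048)³·(0.045)³·([DE₂])²) = 0.15
[DE₂]² = 0.524 ⇒ [DE₂] = 0.72 M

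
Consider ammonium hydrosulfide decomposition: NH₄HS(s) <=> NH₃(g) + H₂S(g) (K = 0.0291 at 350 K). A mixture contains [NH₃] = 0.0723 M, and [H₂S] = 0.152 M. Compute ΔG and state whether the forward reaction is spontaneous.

ΔG = -2.83 kJ/mol; the forward reaction is spontaneous

(NH₄HS is a pure solid — omitted from Q.)
Q = [NH₃]·[H₂S] = (0.0723)·(0.152) = 0.0110
ΔG = RT ln(Q/K) = (8.314 J mol⁻¹ K⁻¹)(350 K) × ln(0.0110/0.0291)
   = (2.910 kJ/mol)(-0.9728) = -2.83 kJ/mol
ΔG < 0, so the forward reaction is spontaneous (proceeds forward).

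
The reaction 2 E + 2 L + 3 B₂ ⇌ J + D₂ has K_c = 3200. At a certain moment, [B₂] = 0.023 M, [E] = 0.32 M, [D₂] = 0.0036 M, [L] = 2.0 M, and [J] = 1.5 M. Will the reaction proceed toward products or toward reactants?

forward (toward products)

Q_c = [J]·[D₂] / ([E]²·[L]²·[B₂]³) = (1.5)·(0.0036) / ((0.32)²·(2.0)²·(0.023)³) = 1100
Q_c = 1100 < K_c = 3200, so the forward reaction proceeds.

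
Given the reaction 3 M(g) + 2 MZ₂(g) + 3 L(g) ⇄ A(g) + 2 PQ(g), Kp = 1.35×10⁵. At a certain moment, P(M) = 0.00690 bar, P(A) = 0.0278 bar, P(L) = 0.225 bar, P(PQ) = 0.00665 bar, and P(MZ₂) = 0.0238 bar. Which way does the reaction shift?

reverse (toward reactants)

Qp = P(A)·P(PQ)² / (P(M)³·P(MZ₂)²·P(L)³) = (0.0278)·(0.00665)² / ((0.00690)³·(0.0238)²·(0.225)³) = 5.80×10⁵
Qp = 5.80×10⁵ > Kp = 1.35×10⁵, so the reverse reaction proceeds.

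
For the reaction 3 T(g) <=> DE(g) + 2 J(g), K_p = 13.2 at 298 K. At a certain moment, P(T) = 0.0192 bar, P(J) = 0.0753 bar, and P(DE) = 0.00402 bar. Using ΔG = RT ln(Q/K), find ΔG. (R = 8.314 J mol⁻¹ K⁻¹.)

Q_p = P(DE)·P(J)² / P(T)³ = (0.00402)·(0.0753)² / (0.0192)³ = 3.22
ΔG = RT ln(Q_p/K_p) = (8.314 J mol⁻¹ K⁻¹)(298 K) × ln(3.22/13.2)
   = (2.478 kJ/mol)(-1.411) = -3.50 kJ/mol
ΔG < 0, so the forward reaction is spontaneous (proceeds forward).

ΔG = -3.50 kJ/mol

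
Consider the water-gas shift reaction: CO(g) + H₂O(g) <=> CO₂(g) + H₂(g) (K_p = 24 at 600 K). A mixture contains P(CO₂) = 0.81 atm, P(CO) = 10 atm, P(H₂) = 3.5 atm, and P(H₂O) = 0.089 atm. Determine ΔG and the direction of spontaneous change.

ΔG = -10.1 kJ/mol; the forward reaction is spontaneous

Q_p = P(CO₂)·P(H₂) / (P(CO)·P(H₂O)) = (0.81)·(3.5) / ((10)·(0.089)) = 3.19
ΔG = RT ln(Q_p/K_p) = (8.314 J mol⁻¹ K⁻¹)(600 K) × ln(3.19/24)
   = (4.988 kJ/mol)(-2.018) = -10.1 kJ/mol
ΔG < 0, so the forward reaction is spontaneous (proceeds forward).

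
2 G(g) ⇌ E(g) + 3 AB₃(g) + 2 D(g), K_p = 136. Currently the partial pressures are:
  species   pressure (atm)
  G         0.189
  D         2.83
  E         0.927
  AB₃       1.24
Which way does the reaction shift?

toward reactants

Q_p = P(E)·P(AB₃)³·P(D)² / P(G)² = (0.927)·(1.24)³·(2.83)² / (0.189)² = 396
Q_p = 396 > K_p = 136, so the reverse reaction proceeds.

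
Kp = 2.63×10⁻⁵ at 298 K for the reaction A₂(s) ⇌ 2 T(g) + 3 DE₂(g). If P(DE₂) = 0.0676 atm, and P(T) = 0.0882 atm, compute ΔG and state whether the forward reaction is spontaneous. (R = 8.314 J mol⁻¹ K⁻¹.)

(A₂ is a pure solid — omitted from Qp.)
Qp = P(T)²·P(DE₂)³ = (0.0882)²·(0.0676)³ = 2.40×10⁻⁶
ΔG = RT ln(Qp/Kp) = (8.314 J mol⁻¹ K⁻¹)(298 K) × ln(2.40×10⁻⁶/2.63×10⁻⁵)
   = (2.478 kJ/mol)(-2.394) = -5.93 kJ/mol
ΔG < 0, so the forward reaction is spontaneous (proceeds forward).

ΔG = -5.93 kJ/mol; the forward reaction is spontaneous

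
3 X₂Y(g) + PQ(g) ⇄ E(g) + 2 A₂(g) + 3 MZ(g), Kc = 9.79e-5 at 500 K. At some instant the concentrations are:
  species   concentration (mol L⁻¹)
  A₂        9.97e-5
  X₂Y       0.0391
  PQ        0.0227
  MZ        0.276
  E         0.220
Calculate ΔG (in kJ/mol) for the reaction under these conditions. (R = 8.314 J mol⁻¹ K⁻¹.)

ΔG = -4.41 kJ/mol

Qc = [E]·[A₂]²·[MZ]³ / ([X₂Y]³·[PQ]) = (0.220)·(9.97e-5)²·(0.276)³ / ((0.0391)³·(0.0227)) = 3.39e-5
ΔG = RT ln(Qc/Kc) = (8.314 J mol⁻¹ K⁻¹)(500 K) × ln(3.39e-5/9.79e-5)
   = (4.157 kJ/mol)(-1.061) = -4.41 kJ/mol
ΔG < 0, so the forward reaction is spontaneous (proceeds forward).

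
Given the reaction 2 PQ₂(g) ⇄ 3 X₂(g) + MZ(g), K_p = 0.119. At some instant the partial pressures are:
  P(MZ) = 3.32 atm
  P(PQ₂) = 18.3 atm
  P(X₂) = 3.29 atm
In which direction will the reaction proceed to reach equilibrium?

in the reverse direction

Q_p = P(X₂)³·P(MZ) / P(PQ₂)² = (3.29)³·(3.32) / (18.3)² = 0.353
Q_p = 0.353 > K_p = 0.119, so the reverse reaction proceeds.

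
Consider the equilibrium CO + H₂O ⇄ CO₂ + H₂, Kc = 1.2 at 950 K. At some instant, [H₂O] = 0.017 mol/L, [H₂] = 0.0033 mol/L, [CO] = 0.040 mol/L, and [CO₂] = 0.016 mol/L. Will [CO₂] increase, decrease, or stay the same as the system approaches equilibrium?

increase

Qc = [CO₂]·[H₂] / ([CO]·[H₂O]) = (0.016)·(0.0033) / ((0.040)·(0.017)) = 0.078
Qc = 0.078 < Kc = 1.2: net forward reaction.
CO₂ is a product, so it increases.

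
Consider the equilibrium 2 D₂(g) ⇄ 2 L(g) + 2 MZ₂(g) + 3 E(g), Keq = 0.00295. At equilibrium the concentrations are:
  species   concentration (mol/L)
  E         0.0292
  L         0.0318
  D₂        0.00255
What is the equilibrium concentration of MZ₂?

At equilibrium, Keq = [L]²·[MZ₂]²·[E]³ / [D₂]² = 0.00295.
(0.0318)²·([MZ₂])²·(0.0292)³ / (0.00255)² = 0.00295
[MZ₂]² = 0.762 ⇒ [MZ₂] = 0.873 mol/L

[MZ₂] = 0.873 mol/L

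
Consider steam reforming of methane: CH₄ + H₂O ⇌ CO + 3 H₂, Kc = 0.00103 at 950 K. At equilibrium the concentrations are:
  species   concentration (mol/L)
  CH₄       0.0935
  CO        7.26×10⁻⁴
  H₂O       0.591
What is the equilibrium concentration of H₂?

At equilibrium, Kc = [CO]·[H₂]³ / ([CH₄]·[H₂O]) = 0.00103.
(7.26×10⁻⁴)·([H₂])³ / ((0.0935)·(0.591)) = 0.00103
[H₂]³ = 0.0784 ⇒ [H₂] = 0.428 mol/L

[H₂] = 0.428 mol/L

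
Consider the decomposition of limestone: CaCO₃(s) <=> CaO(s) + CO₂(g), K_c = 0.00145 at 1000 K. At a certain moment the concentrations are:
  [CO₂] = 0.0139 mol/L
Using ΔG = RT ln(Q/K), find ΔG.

ΔG = 18.8 kJ/mol

(CaCO₃, CaO are pure solids — omitted from Q_c.)
Q_c = [CO₂] = 0.0139
ΔG = RT ln(Q_c/K_c) = (8.314 J mol⁻¹ K⁻¹)(1000 K) × ln(0.0139/0.00145)
   = (8.314 kJ/mol)(2.260) = 18.8 kJ/mol
ΔG > 0, so the forward reaction is non-spontaneous (proceeds in reverse).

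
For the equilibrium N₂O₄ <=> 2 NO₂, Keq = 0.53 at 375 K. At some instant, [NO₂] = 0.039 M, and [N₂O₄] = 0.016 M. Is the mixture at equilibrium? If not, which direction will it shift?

Q = [NO₂]² / [N₂O₄] = (0.039)² / (0.016) = 0.095
Q = 0.095 < Keq = 0.53: net forward reaction.

no; Q < K, reaction proceeds forward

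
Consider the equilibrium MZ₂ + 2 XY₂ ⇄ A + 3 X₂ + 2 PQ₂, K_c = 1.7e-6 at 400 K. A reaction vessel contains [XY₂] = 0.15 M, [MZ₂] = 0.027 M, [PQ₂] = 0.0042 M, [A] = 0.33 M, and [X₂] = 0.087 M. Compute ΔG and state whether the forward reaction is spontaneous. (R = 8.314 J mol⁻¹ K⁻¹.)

ΔG = 4.36 kJ/mol; the forward reaction is non-spontaneous

Q_c = [A]·[X₂]³·[PQ₂]² / ([MZ₂]·[XY₂]²) = (0.33)·(0.087)³·(0.0042)² / ((0.027)·(0.15)²) = 6.31e-6
ΔG = RT ln(Q_c/K_c) = (8.314 J mol⁻¹ K⁻¹)(400 K) × ln(6.31e-6/1.7e-6)
   = (3.326 kJ/mol)(1.312) = 4.36 kJ/mol
ΔG > 0, so the forward reaction is non-spontaneous (proceeds in reverse).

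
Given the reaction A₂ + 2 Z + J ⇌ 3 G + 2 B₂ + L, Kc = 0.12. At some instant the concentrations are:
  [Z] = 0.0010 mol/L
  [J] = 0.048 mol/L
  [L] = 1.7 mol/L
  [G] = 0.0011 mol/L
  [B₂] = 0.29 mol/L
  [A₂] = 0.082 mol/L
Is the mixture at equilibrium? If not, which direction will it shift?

Qc = [G]³·[B₂]²·[L] / ([A₂]·[Z]²·[J]) = (0.0011)³·(0.29)²·(1.7) / ((0.082)·(0.0010)²·(0.048)) = 0.048
Qc = 0.048 < Kc = 0.12: net forward reaction.

no; Q < K, reaction proceeds forward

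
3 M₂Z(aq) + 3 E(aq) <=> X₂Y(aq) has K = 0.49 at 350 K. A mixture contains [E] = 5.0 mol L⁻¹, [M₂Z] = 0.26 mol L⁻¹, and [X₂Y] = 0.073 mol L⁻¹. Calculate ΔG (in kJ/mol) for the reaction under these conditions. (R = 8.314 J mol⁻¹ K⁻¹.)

ΔG = -7.83 kJ/mol

Q = [X₂Y] / ([M₂Z]³·[E]³) = (0.073) / ((0.26)³·(5.0)³) = 0.0332
ΔG = RT ln(Q/K) = (8.314 J mol⁻¹ K⁻¹)(350 K) × ln(0.0332/0.49)
   = (2.910 kJ/mol)(-2.692) = -7.83 kJ/mol
ΔG < 0, so the forward reaction is spontaneous (proceeds forward).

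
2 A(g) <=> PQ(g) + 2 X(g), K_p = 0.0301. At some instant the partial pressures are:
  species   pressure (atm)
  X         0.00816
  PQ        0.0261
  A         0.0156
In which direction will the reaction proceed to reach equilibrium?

Q_p = P(PQ)·P(X)² / P(A)² = (0.0261)·(0.00816)² / (0.0156)² = 0.00714
Q_p = 0.00714 < K_p = 0.0301, so the forward reaction proceeds.

in the forward direction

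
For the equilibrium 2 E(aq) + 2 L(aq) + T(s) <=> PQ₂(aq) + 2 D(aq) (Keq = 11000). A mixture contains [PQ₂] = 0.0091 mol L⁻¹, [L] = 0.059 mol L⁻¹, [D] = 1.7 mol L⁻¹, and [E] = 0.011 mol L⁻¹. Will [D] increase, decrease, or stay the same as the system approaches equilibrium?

decrease

(T is a pure solid — omitted from Q.)
Q = [PQ₂]·[D]² / ([E]²·[L]²) = (0.0091)·(1.7)² / ((0.011)²·(0.059)²) = 62000
Q = 62000 > Keq = 11000: net reverse reaction.
D is a product, so it decreases.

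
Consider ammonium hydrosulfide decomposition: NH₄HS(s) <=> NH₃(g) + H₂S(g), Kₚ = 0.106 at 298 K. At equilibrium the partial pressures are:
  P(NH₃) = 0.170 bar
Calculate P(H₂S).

(NH₄HS is a pure solid — omitted from Kₚ.)
At equilibrium, Kₚ = P(NH₃)·P(H₂S) = 0.106.
(0.170)·(P(H₂S)) = 0.106
P(H₂S) = 0.624 bar

P(H₂S) = 0.624 bar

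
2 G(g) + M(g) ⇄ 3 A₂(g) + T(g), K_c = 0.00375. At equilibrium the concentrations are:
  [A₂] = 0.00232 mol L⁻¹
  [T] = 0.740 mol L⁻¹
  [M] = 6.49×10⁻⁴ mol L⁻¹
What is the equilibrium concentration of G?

At equilibrium, K_c = [A₂]³·[T] / ([G]²·[M]) = 0.00375.
(0.00232)³·(0.740) / (([G])²·(6.49×10⁻⁴)) = 0.00375
[G]² = 0.00380 ⇒ [G] = 0.0616 mol L⁻¹

[G] = 0.0616 mol L⁻¹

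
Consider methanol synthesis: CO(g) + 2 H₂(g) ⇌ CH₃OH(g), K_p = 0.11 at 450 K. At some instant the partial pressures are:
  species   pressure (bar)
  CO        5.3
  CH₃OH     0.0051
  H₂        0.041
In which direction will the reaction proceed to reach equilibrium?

reverse (toward reactants)

Q_p = P(CH₃OH) / (P(CO)·P(H₂)²) = (0.0051) / ((5.3)·(0.041)²) = 0.57
Q_p = 0.57 > K_p = 0.11, so the reverse reaction proceeds.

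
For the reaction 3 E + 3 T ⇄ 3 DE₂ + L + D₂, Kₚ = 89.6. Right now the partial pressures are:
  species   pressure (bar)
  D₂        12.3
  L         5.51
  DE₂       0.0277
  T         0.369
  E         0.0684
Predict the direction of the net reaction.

Qₚ = P(DE₂)³·P(L)·P(D₂) / (P(E)³·P(T)³) = (0.0277)³·(5.51)·(12.3) / ((0.0684)³·(0.369)³) = 89.6
Qₚ = 89.6 = Kₚ, so the system is already at equilibrium.

no net change (already at equilibrium)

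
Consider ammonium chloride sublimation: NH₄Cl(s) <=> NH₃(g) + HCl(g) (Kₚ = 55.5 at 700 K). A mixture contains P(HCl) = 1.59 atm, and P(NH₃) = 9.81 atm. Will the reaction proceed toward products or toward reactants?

(NH₄Cl is a pure solid — omitted from Qₚ.)
Qₚ = P(NH₃)·P(HCl) = (9.81)·(1.59) = 15.6
Qₚ = 15.6 < Kₚ = 55.5, so the forward reaction proceeds.

in the forward direction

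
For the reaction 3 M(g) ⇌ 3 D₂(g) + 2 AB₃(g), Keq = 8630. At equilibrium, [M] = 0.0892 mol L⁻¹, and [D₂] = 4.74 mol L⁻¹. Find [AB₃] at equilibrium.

At equilibrium, Keq = [D₂]³·[AB₃]² / [M]³ = 8630.
(4.74)³·([AB₃])² / (0.0892)³ = 8630
[AB₃]² = 0.0575 ⇒ [AB₃] = 0.240 mol L⁻¹

[AB₃] = 0.240 mol L⁻¹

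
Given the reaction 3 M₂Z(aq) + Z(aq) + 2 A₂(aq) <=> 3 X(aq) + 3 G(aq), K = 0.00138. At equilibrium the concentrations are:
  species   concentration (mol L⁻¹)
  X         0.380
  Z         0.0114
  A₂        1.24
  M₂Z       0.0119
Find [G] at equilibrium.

[G] = 9.06×10⁻⁴ mol L⁻¹

At equilibrium, K = [X]³·[G]³ / ([M₂Z]³·[Z]·[A₂]²) = 0.00138.
(0.380)³·([G])³ / ((0.0119)³·(0.0114)·(1.24)²) = 0.00138
[G]³ = 7.43×10⁻¹⁰ ⇒ [G] = 9.06×10⁻⁴ mol L⁻¹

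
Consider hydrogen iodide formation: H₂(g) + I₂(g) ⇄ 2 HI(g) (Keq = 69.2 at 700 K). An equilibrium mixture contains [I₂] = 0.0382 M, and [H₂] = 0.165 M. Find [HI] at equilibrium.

At equilibrium, Keq = [HI]² / ([H₂]·[I₂]) = 69.2.
([HI])² / ((0.165)·(0.0382)) = 69.2
[HI]² = 0.436 ⇒ [HI] = 0.660 M

[HI] = 0.660 M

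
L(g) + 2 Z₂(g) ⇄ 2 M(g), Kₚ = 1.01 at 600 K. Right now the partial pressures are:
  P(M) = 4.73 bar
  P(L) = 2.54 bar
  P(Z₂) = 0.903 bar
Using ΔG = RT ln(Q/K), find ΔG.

ΔG = 11.8 kJ/mol

Qₚ = P(M)² / (P(L)·P(Z₂)²) = (4.73)² / ((2.54)·(0.903)²) = 10.8
ΔG = RT ln(Qₚ/Kₚ) = (8.314 J mol⁻¹ K⁻¹)(600 K) × ln(10.8/1.01)
   = (4.988 kJ/mol)(2.370) = 11.8 kJ/mol
ΔG > 0, so the forward reaction is non-spontaneous (proceeds in reverse).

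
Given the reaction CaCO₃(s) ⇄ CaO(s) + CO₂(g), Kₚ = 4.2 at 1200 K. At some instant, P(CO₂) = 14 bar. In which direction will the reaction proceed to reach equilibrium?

(CaCO₃, CaO are pure solids — omitted from Qₚ.)
Qₚ = P(CO₂) = 14
Qₚ = 14 > Kₚ = 4.2, so the reverse reaction proceeds.

to the left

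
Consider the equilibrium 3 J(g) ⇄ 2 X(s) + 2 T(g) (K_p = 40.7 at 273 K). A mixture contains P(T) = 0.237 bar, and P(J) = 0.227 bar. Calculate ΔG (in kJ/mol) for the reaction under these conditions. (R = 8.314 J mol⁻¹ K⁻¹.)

(X is a pure solid — omitted from Q_p.)
Q_p = P(T)² / P(J)³ = (0.237)² / (0.227)³ = 4.80
ΔG = RT ln(Q_p/K_p) = (8.314 J mol⁻¹ K⁻¹)(273 K) × ln(4.80/40.7)
   = (2.270 kJ/mol)(-2.138) = -4.85 kJ/mol
ΔG < 0, so the forward reaction is spontaneous (proceeds forward).

ΔG = -4.85 kJ/mol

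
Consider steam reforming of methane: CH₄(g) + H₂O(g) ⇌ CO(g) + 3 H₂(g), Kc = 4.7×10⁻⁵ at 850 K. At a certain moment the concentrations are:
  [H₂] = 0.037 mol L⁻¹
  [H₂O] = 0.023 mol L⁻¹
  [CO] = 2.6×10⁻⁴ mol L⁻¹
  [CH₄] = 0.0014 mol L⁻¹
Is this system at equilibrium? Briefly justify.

no; Q > K, reaction proceeds in reverse

Qc = [CO]·[H₂]³ / ([CH₄]·[H₂O]) = (2.6×10⁻⁴)·(0.037)³ / ((0.0014)·(0.023)) = 4.1×10⁻⁴
Qc = 4.1×10⁻⁴ > Kc = 4.7×10⁻⁵: net reverse reaction.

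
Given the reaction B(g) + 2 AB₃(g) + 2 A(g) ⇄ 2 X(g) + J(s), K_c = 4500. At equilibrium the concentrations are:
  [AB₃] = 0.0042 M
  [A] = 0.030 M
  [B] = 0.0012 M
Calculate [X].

[X] = 2.9×10⁻⁴ M

(J is a pure solid — omitted from K_c.)
At equilibrium, K_c = [X]² / ([B]·[AB₃]²·[A]²) = 4500.
([X])² / ((0.0012)·(0.0042)²·(0.030)²) = 4500
[X]² = 8.57×10⁻⁸ ⇒ [X] = 2.9×10⁻⁴ M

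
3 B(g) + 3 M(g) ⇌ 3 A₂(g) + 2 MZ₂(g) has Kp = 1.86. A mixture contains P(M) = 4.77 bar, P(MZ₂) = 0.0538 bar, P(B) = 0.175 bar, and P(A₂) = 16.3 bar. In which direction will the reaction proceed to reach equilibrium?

Qp = P(A₂)³·P(MZ₂)² / (P(B)³·P(M)³) = (16.3)³·(0.0538)² / ((0.175)³·(4.77)³) = 21.6
Qp = 21.6 > Kp = 1.86, so the reverse reaction proceeds.

to the left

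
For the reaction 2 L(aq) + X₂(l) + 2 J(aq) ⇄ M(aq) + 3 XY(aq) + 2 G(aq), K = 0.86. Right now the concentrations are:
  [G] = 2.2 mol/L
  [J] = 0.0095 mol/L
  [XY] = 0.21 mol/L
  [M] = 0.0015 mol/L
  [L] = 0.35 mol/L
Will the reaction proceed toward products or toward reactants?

(X₂ is a pure liquid — omitted from Q.)
Q = [M]·[XY]³·[G]² / ([L]²·[J]²) = (0.0015)·(0.21)³·(2.2)² / ((0.35)²·(0.0095)²) = 6.1
Q = 6.1 > K = 0.86, so the reverse reaction proceeds.

in the reverse direction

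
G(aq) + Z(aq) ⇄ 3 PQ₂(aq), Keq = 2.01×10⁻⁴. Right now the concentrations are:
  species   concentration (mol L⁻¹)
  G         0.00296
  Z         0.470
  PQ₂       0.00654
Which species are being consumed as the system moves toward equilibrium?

none (at equilibrium)

Q = [PQ₂]³ / ([G]·[Z]) = (0.00654)³ / ((0.00296)·(0.470)) = 2.01×10⁻⁴
Q = 2.01×10⁻⁴ = Keq; the system is at equilibrium.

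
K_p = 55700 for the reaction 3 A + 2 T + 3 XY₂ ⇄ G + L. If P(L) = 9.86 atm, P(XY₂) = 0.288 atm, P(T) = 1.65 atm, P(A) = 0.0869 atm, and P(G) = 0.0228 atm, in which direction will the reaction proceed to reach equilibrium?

forward (toward products)

Q_p = P(G)·P(L) / (P(A)³·P(T)²·P(XY₂)³) = (0.0228)·(9.86) / ((0.0869)³·(1.65)²·(0.288)³) = 5270
Q_p = 5270 < K_p = 55700, so the forward reaction proceeds.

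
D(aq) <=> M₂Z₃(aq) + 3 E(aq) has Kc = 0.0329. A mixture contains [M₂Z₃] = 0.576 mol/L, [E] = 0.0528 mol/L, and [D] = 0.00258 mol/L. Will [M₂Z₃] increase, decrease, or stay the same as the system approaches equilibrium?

stay the same

Qc = [M₂Z₃]·[E]³ / [D] = (0.576)·(0.0528)³ / (0.00258) = 0.0329
Qc = 0.0329 = Kc; the system is at equilibrium.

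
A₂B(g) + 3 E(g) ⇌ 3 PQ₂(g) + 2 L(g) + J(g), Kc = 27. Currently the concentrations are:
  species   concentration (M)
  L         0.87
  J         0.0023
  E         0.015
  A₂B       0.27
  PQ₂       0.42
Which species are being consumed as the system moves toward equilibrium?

Qc = [PQ₂]³·[L]²·[J] / ([A₂B]·[E]³) = (0.42)³·(0.87)²·(0.0023) / ((0.27)·(0.015)³) = 140
Qc = 140 > Kc = 27: net reverse reaction.

PQ₂, L, J (products)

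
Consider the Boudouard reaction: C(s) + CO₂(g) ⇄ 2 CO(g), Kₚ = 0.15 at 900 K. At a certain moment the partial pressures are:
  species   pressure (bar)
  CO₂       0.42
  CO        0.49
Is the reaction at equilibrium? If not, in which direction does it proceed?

(C is a pure solid — omitted from Qₚ.)
Qₚ = P(CO)² / P(CO₂) = (0.49)² / (0.42) = 0.57
Qₚ = 0.57 > Kₚ = 0.15, so the reverse reaction proceeds.

toward reactants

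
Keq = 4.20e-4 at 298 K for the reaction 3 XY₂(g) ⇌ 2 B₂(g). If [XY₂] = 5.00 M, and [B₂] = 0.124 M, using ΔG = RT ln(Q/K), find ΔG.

Q = [B₂]² / [XY₂]³ = (0.124)² / (5.00)³ = 1.23e-4
ΔG = RT ln(Q/Keq) = (8.314 J mol⁻¹ K⁻¹)(298 K) × ln(1.23e-4/4.20e-4)
   = (2.478 kJ/mol)(-1.228) = -3.04 kJ/mol
ΔG < 0, so the forward reaction is spontaneous (proceeds forward).

ΔG = -3.04 kJ/mol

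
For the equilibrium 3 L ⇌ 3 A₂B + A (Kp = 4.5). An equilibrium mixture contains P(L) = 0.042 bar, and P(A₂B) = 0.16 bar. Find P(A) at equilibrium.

P(A) = 0.081 bar

At equilibrium, Kp = P(A₂B)³·P(A) / P(L)³ = 4.5.
(0.16)³·(P(A)) / (0.042)³ = 4.5
P(A) = 0.0814 = 0.081 bar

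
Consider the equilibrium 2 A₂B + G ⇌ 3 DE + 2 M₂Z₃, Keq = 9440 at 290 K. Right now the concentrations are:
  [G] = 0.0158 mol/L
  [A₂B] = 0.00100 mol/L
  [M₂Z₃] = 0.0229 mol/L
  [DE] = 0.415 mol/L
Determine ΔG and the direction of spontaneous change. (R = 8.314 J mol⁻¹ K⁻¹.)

Q = [DE]³·[M₂Z₃]² / ([A₂B]²·[G]) = (0.415)³·(0.0229)² / ((0.00100)²·(0.0158)) = 2370
ΔG = RT ln(Q/Keq) = (8.314 J mol⁻¹ K⁻¹)(290 K) × ln(2370/9440)
   = (2.411 kJ/mol)(-1.382) = -3.33 kJ/mol
ΔG < 0, so the forward reaction is spontaneous (proceeds forward).

ΔG = -3.33 kJ/mol; the forward reaction is spontaneous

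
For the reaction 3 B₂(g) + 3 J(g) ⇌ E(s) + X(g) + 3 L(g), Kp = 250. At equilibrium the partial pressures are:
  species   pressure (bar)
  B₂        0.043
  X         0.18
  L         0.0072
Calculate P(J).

(E is a pure solid — omitted from Kp.)
At equilibrium, Kp = P(X)·P(L)³ / (P(B₂)³·P(J)³) = 250.
(0.18)·(0.0072)³ / ((0.043)³·(P(J))³) = 250
P(J)³ = 3.38e-6 ⇒ P(J) = 0.015 bar

P(J) = 0.015 bar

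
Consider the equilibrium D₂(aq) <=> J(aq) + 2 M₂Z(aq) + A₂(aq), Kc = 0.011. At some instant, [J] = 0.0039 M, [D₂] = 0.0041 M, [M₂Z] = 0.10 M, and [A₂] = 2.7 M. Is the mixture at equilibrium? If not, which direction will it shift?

Qc = [J]·[M₂Z]²·[A₂] / [D₂] = (0.0039)·(0.10)²·(2.7) / (0.0041) = 0.026
Qc = 0.026 > Kc = 0.011: net reverse reaction.

no; Q > K, reaction proceeds in reverse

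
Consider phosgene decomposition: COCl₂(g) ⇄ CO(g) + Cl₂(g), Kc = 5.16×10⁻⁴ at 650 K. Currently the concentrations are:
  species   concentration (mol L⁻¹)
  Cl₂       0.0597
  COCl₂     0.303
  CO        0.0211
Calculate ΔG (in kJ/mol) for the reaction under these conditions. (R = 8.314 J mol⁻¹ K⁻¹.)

ΔG = 11.3 kJ/mol

Qc = [CO]·[Cl₂] / [COCl₂] = (0.0211)·(0.0597) / (0.303) = 0.00416
ΔG = RT ln(Qc/Kc) = (8.314 J mol⁻¹ K⁻¹)(650 K) × ln(0.00416/5.16×10⁻⁴)
   = (5.404 kJ/mol)(2.087) = 11.3 kJ/mol
ΔG > 0, so the forward reaction is non-spontaneous (proceeds in reverse).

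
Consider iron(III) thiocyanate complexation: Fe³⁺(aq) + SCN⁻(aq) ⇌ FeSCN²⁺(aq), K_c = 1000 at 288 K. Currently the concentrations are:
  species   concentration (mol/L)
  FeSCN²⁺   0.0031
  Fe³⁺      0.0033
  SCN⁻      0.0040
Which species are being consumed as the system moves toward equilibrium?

Q_c = [FeSCN²⁺] / ([Fe³⁺]·[SCN⁻]) = (0.0031) / ((0.0033)·(0.0040)) = 230
Q_c = 230 < K_c = 1000: net forward reaction.

Fe³⁺, SCN⁻ (reactants)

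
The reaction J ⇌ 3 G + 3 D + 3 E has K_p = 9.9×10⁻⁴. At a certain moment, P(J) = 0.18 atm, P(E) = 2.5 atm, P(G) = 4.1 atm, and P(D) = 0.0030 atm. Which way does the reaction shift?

toward products

Q_p = P(G)³·P(D)³·P(E)³ / P(J) = (4.1)³·(0.0030)³·(2.5)³ / (0.18) = 1.6×10⁻⁴
Q_p = 1.6×10⁻⁴ < K_p = 9.9×10⁻⁴, so the forward reaction proceeds.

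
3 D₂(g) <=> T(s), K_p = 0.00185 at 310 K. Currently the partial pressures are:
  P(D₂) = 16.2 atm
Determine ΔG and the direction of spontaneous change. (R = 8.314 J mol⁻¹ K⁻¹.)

(T is a pure solid — omitted from Q_p.)
Q_p = 1 / P(D₂)³ = 1 / (16.2)³ = 2.35×10⁻⁴
ΔG = RT ln(Q_p/K_p) = (8.314 J mol⁻¹ K⁻¹)(310 K) × ln(2.35×10⁻⁴/0.00185)
   = (2.577 kJ/mol)(-2.063) = -5.32 kJ/mol
ΔG < 0, so the forward reaction is spontaneous (proceeds forward).

ΔG = -5.32 kJ/mol; the forward reaction is spontaneous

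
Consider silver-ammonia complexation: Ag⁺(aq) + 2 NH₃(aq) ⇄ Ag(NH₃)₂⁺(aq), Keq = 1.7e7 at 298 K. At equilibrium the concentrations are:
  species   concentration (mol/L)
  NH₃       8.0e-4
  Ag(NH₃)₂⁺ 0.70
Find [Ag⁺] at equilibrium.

[Ag⁺] = 0.064 mol/L

At equilibrium, Keq = [Ag(NH₃)₂⁺] / ([Ag⁺]·[NH₃]²) = 1.7e7.
(0.70) / (([Ag⁺])·(8.0e-4)²) = 1.7e7
[Ag⁺] = 0.0643 = 0.064 mol/L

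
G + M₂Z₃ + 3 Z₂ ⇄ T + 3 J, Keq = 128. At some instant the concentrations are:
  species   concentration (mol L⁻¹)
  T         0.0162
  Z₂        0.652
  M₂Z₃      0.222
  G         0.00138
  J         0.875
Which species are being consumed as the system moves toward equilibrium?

none (at equilibrium)

Q = [T]·[J]³ / ([G]·[M₂Z₃]·[Z₂]³) = (0.0162)·(0.875)³ / ((0.00138)·(0.222)·(0.652)³) = 128
Q = 128 = Keq; the system is at equilibrium.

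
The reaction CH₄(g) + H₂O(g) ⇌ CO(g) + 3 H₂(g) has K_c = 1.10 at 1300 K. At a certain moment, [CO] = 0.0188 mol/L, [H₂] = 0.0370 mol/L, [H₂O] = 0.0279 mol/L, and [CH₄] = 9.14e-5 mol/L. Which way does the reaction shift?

toward products

Q_c = [CO]·[H₂]³ / ([CH₄]·[H₂O]) = (0.0188)·(0.0370)³ / ((9.14e-5)·(0.0279)) = 0.373
Q_c = 0.373 < K_c = 1.10, so the forward reaction proceeds.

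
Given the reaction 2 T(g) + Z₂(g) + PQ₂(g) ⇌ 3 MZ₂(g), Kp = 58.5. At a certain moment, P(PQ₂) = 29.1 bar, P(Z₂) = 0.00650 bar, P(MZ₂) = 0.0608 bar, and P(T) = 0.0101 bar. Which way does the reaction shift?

to the right

Qp = P(MZ₂)³ / (P(T)²·P(Z₂)·P(PQ₂)) = (0.0608)³ / ((0.0101)²·(0.00650)·(29.1)) = 11.6
Qp = 11.6 < Kp = 58.5, so the forward reaction proceeds.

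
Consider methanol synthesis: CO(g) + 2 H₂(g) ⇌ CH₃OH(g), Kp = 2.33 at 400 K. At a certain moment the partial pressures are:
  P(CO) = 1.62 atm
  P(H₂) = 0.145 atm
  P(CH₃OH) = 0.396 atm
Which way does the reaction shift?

reverse (toward reactants)

Qp = P(CH₃OH) / (P(CO)·P(H₂)²) = (0.396) / ((1.62)·(0.145)²) = 11.6
Qp = 11.6 > Kp = 2.33, so the reverse reaction proceeds.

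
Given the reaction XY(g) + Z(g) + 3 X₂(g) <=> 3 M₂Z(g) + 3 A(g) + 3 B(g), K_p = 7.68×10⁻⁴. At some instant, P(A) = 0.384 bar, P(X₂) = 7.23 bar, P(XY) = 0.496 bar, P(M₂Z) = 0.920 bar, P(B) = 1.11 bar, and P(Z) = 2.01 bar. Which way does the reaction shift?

forward (toward products)

Q_p = P(M₂Z)³·P(A)³·P(B)³ / (P(XY)·P(Z)·P(X₂)³) = (0.920)³·(0.384)³·(1.11)³ / ((0.496)·(2.01)·(7.23)³) = 1.60×10⁻⁴
Q_p = 1.60×10⁻⁴ < K_p = 7.68×10⁻⁴, so the forward reaction proceeds.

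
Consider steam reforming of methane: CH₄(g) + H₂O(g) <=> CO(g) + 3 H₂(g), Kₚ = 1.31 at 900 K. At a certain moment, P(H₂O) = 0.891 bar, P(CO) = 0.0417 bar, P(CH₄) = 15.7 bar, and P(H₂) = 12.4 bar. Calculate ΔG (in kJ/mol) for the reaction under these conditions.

ΔG = 11.0 kJ/mol

Qₚ = P(CO)·P(H₂)³ / (P(CH₄)·P(H₂O)) = (0.0417)·(12.4)³ / ((15.7)·(0.891)) = 5.68
ΔG = RT ln(Qₚ/Kₚ) = (8.314 J mol⁻¹ K⁻¹)(900 K) × ln(5.68/1.31)
   = (7.483 kJ/mol)(1.467) = 11.0 kJ/mol
ΔG > 0, so the forward reaction is non-spontaneous (proceeds in reverse).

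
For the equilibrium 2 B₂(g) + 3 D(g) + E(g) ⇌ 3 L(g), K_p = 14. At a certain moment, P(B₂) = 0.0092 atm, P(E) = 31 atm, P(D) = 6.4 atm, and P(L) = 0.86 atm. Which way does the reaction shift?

forward (toward products)

Q_p = P(L)³ / (P(B₂)²·P(D)³·P(E)) = (0.86)³ / ((0.0092)²·(6.4)³·(31)) = 0.92
Q_p = 0.92 < K_p = 14, so the forward reaction proceeds.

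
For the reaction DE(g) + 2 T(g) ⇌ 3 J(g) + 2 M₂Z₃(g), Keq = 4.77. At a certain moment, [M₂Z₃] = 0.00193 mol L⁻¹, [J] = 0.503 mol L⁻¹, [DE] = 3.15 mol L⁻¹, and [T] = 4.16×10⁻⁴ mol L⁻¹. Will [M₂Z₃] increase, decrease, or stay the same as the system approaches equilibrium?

increase

Q = [J]³·[M₂Z₃]² / ([DE]·[T]²) = (0.503)³·(0.00193)² / ((3.15)·(4.16×10⁻⁴)²) = 0.870
Q = 0.870 < Keq = 4.77: net forward reaction.
M₂Z₃ is a product, so it increases.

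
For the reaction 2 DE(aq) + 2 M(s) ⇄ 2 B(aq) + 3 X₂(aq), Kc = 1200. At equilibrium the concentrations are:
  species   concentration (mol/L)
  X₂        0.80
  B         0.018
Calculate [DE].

(M is a pure solid — omitted from Kc.)
At equilibrium, Kc = [B]²·[X₂]³ / [DE]² = 1200.
(0.018)²·(0.80)³ / ([DE])² = 1200
[DE]² = 1.38×10⁻⁷ ⇒ [DE] = 3.7×10⁻⁴ mol/L

[DE] = 3.7×10⁻⁴ mol/L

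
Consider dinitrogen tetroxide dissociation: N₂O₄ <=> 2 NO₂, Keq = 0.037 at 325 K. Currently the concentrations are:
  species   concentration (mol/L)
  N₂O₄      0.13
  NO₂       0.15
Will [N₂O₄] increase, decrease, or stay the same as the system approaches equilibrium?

increase

Q = [NO₂]² / [N₂O₄] = (0.15)² / (0.13) = 0.17
Q = 0.17 > Keq = 0.037: net reverse reaction.
N₂O₄ is a reactant, so it increases.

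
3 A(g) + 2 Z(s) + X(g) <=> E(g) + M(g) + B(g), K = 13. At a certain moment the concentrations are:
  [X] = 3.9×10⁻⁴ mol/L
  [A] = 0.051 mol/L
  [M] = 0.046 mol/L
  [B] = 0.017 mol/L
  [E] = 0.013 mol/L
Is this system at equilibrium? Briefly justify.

no; Q > K, reaction proceeds in reverse

(Z is a pure solid — omitted from Q.)
Q = [E]·[M]·[B] / ([A]³·[X]) = (0.013)·(0.046)·(0.017) / ((0.051)³·(3.9×10⁻⁴)) = 200
Q = 200 > K = 13: net reverse reaction.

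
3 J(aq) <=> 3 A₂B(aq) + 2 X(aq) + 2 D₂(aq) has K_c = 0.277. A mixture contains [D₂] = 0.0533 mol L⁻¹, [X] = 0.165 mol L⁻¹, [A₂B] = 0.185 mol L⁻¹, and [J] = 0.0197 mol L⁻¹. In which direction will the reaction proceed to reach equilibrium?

Q_c = [A₂B]³·[X]²·[D₂]² / [J]³ = (0.185)³·(0.165)²·(0.0533)² / (0.0197)³ = 0.0641
Q_c = 0.0641 < K_c = 0.277, so the forward reaction proceeds.

toward products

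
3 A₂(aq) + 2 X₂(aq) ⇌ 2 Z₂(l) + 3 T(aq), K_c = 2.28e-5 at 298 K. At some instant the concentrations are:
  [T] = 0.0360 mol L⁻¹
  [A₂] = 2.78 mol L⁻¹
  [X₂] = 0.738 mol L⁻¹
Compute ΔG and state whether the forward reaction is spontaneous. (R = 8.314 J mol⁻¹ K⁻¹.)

(Z₂ is a pure liquid — omitted from Q_c.)
Q_c = [T]³ / ([A₂]³·[X₂]²) = (0.0360)³ / ((2.78)³·(0.738)²) = 3.99e-6
ΔG = RT ln(Q_c/K_c) = (8.314 J mol⁻¹ K⁻¹)(298 K) × ln(3.99e-6/2.28e-5)
   = (2.478 kJ/mol)(-1.743) = -4.32 kJ/mol
ΔG < 0, so the forward reaction is spontaneous (proceeds forward).

ΔG = -4.32 kJ/mol; the forward reaction is spontaneous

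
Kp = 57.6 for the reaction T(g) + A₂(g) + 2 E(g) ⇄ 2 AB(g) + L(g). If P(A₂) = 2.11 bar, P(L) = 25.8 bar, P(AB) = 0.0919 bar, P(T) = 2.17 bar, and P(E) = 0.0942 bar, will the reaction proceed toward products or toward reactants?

in the forward direction

Qp = P(AB)²·P(L) / (P(T)·P(A₂)·P(E)²) = (0.0919)²·(25.8) / ((2.17)·(2.11)·(0.0942)²) = 5.36
Qp = 5.36 < Kp = 57.6, so the forward reaction proceeds.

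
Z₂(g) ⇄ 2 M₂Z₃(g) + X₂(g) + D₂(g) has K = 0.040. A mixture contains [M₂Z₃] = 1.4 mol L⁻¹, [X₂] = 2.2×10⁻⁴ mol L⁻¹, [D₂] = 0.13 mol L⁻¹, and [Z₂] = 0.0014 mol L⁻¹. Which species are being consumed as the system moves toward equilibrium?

Q = [M₂Z₃]²·[X₂]·[D₂] / [Z₂] = (1.4)²·(2.2×10⁻⁴)·(0.13) / (0.0014) = 0.040
Q = 0.040 = K; the system is at equilibrium.

none (at equilibrium)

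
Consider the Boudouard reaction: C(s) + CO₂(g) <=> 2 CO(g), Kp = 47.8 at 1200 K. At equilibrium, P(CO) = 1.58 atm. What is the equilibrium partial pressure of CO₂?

(C is a pure solid — omitted from Kp.)
At equilibrium, Kp = P(CO)² / P(CO₂) = 47.8.
(1.58)² / (P(CO₂)) = 47.8
P(CO₂) = 0.0522 atm

P(CO₂) = 0.0522 atm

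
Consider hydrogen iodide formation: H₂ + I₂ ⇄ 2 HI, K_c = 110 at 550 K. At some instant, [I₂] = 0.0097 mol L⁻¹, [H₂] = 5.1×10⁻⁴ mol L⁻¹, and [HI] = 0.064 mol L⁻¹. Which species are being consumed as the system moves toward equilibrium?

Q_c = [HI]² / ([H₂]·[I₂]) = (0.064)² / ((5.1×10⁻⁴)·(0.0097)) = 830
Q_c = 830 > K_c = 110: net reverse reaction.

HI (products)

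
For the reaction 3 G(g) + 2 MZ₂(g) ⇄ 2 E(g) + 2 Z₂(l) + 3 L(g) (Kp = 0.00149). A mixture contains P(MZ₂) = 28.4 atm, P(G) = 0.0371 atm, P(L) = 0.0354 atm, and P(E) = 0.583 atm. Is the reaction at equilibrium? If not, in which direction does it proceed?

(Z₂ is a pure liquid — omitted from Qp.)
Qp = P(E)²·P(L)³ / (P(G)³·P(MZ₂)²) = (0.583)²·(0.0354)³ / ((0.0371)³·(28.4)²) = 3.66×10⁻⁴
Qp = 3.66×10⁻⁴ < Kp = 0.00149, so the forward reaction proceeds.

to the right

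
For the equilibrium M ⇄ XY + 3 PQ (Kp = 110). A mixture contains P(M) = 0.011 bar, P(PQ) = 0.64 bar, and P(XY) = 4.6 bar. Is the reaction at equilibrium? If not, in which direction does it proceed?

Qp = P(XY)·P(PQ)³ / P(M) = (4.6)·(0.64)³ / (0.011) = 110
Qp = 110 = Kp, so the system is already at equilibrium.

no net change (already at equilibrium)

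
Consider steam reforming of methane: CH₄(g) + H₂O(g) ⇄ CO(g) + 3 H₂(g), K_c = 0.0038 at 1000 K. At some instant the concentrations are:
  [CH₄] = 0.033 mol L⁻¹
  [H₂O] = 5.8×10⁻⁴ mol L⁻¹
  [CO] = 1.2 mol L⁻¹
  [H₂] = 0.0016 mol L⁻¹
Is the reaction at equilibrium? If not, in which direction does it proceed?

to the right

Q_c = [CO]·[H₂]³ / ([CH₄]·[H₂O]) = (1.2)·(0.0016)³ / ((0.033)·(5.8×10⁻⁴)) = 2.6×10⁻⁴
Q_c = 2.6×10⁻⁴ < K_c = 0.0038, so the forward reaction proceeds.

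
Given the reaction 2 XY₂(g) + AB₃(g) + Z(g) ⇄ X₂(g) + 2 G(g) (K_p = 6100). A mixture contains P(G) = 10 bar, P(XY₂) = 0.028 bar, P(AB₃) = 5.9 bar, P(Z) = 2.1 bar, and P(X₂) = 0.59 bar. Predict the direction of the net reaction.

at equilibrium

Q_p = P(X₂)·P(G)² / (P(XY₂)²·P(AB₃)·P(Z)) = (0.59)·(10)² / ((0.028)²·(5.9)·(2.1)) = 6100
Q_p = 6100 = K_p, so the system is already at equilibrium.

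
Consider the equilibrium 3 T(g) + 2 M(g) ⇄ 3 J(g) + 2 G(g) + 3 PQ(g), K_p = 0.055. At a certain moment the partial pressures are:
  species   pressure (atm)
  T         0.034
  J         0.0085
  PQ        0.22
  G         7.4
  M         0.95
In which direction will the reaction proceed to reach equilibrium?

Q_p = P(J)³·P(G)²·P(PQ)³ / (P(T)³·P(M)²) = (0.0085)³·(7.4)²·(0.22)³ / ((0.034)³·(0.95)²) = 0.010
Q_p = 0.010 < K_p = 0.055, so the forward reaction proceeds.

to the right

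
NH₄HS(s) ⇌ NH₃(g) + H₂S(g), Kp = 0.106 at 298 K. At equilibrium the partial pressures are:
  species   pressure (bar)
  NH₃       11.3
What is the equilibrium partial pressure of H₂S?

P(H₂S) = 0.00938 bar

(NH₄HS is a pure solid — omitted from Kp.)
At equilibrium, Kp = P(NH₃)·P(H₂S) = 0.106.
(11.3)·(P(H₂S)) = 0.106
P(H₂S) = 0.00938 bar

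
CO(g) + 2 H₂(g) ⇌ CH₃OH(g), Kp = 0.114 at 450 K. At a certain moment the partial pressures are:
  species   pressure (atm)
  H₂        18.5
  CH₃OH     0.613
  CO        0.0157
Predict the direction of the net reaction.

Qp = P(CH₃OH) / (P(CO)·P(H₂)²) = (0.613) / ((0.0157)·(18.5)²) = 0.114
Qp = 0.114 = Kp, so the system is already at equilibrium.

at equilibrium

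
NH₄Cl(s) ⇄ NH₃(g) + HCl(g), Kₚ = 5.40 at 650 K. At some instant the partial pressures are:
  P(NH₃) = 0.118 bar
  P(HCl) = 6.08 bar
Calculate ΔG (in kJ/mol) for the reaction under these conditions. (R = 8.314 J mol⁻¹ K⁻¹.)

(NH₄Cl is a pure solid — omitted from Qₚ.)
Qₚ = P(NH₃)·P(HCl) = (0.118)·(6.08) = 0.717
ΔG = RT ln(Qₚ/Kₚ) = (8.314 J mol⁻¹ K⁻¹)(650 K) × ln(0.717/5.40)
   = (5.404 kJ/mol)(-2.019) = -10.9 kJ/mol
ΔG < 0, so the forward reaction is spontaneous (proceeds forward).

ΔG = -10.9 kJ/mol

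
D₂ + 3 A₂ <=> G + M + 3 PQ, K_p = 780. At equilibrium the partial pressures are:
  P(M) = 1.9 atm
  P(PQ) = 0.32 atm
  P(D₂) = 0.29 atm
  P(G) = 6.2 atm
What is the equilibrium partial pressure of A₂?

At equilibrium, K_p = P(G)·P(M)·P(PQ)³ / (P(D₂)·P(A₂)³) = 780.
(6.2)·(1.9)·(0.32)³ / ((0.29)·(P(A₂))³) = 780
P(A₂)³ = 0.00171 ⇒ P(A₂) = 0.12 atm

P(A₂) = 0.12 atm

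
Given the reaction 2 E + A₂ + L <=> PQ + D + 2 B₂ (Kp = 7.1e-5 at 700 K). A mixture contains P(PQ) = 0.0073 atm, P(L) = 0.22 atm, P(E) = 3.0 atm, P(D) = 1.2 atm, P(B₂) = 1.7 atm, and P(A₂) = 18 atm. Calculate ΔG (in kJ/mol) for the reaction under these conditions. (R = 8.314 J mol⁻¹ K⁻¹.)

Qp = P(PQ)·P(D)·P(B₂)² / (P(E)²·P(A₂)·P(L)) = (0.0073)·(1.2)·(1.7)² / ((3.0)²·(18)·(0.22)) = 7.10e-4
ΔG = RT ln(Qp/Kp) = (8.314 J mol⁻¹ K⁻¹)(700 K) × ln(7.10e-4/7.1e-5)
   = (5.820 kJ/mol)(2.303) = 13.4 kJ/mol
ΔG > 0, so the forward reaction is non-spontaneous (proceeds in reverse).

ΔG = 13.4 kJ/mol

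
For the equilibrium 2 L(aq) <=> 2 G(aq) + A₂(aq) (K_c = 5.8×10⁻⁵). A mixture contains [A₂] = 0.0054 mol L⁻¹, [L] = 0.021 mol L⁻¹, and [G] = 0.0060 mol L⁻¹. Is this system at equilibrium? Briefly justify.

no; Q > K, reaction proceeds in reverse

Q_c = [G]²·[A₂] / [L]² = (0.0060)²·(0.0054) / (0.021)² = 4.4×10⁻⁴
Q_c = 4.4×10⁻⁴ > K_c = 5.8×10⁻⁵: net reverse reaction.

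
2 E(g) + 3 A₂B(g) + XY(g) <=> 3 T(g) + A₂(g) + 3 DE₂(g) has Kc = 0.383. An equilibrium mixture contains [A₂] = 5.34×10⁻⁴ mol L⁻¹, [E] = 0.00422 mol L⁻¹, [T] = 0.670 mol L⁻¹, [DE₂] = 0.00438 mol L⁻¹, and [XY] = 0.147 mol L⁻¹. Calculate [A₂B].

[A₂B] = 0.0238 mol L⁻¹

At equilibrium, Kc = [T]³·[A₂]·[DE₂]³ / ([E]²·[A₂B]³·[XY]) = 0.383.
(0.670)³·(5.34×10⁻⁴)·(0.00438)³ / ((0.00422)²·([A₂B])³·(0.147)) = 0.383
[A₂B]³ = 1.35×10⁻⁵ ⇒ [A₂B] = 0.0238 mol L⁻¹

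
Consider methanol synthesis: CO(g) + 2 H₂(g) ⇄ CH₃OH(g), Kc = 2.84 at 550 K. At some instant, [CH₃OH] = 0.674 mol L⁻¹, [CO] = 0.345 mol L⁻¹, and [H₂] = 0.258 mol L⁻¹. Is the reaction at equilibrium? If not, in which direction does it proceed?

reverse (toward reactants)

Qc = [CH₃OH] / ([CO]·[H₂]²) = (0.674) / ((0.345)·(0.258)²) = 29.3
Qc = 29.3 > Kc = 2.84, so the reverse reaction proceeds.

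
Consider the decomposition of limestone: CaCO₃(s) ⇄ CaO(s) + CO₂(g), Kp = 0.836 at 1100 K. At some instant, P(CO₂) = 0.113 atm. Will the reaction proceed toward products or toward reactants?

forward (toward products)

(CaCO₃, CaO are pure solids — omitted from Qp.)
Qp = P(CO₂) = 0.113
Qp = 0.113 < Kp = 0.836, so the forward reaction proceeds.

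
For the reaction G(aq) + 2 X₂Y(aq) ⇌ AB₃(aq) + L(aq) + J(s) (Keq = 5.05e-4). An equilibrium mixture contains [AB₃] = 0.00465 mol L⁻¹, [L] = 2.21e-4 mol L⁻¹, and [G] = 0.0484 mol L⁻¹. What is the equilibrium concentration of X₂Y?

(J is a pure solid — omitted from Keq.)
At equilibrium, Keq = [AB₃]·[L] / ([G]·[X₂Y]²) = 5.05e-4.
(0.00465)·(2.21e-4) / ((0.0484)·([X₂Y])²) = 5.05e-4
[X₂Y]² = 0.0420 ⇒ [X₂Y] = 0.205 mol L⁻¹

[X₂Y] = 0.205 mol L⁻¹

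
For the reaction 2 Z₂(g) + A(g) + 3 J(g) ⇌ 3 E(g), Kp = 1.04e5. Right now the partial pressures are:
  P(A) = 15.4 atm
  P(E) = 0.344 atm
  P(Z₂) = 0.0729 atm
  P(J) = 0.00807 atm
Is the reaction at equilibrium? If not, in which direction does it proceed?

to the left

Qp = P(E)³ / (P(Z₂)²·P(A)·P(J)³) = (0.344)³ / ((0.0729)²·(15.4)·(0.00807)³) = 9.46e5
Qp = 9.46e5 > Kp = 1.04e5, so the reverse reaction proceeds.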